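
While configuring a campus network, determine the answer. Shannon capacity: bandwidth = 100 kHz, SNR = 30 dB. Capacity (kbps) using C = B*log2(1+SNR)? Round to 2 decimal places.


Given: B = 100 kHz, SNR = 30 dB
SNR linear = 10^(30/10) = 1000
1 + SNR = 1001
log2(1001) = 9.9672262588
C = 100 * 1000 * 9.9672262588 = 996722.6259 bps
C = 996.722626 kbps -> 996.72 kbps (2 dp)

996.72


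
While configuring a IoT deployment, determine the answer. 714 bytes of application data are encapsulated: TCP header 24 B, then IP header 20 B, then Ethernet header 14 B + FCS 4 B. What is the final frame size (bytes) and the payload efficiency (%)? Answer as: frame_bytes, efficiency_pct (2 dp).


TCP segment = 714 + 24 = 738 B
IP packet = 738 + 20 = 758 B
Ethernet frame = 758 + 14 + 4 = 776 B
Efficiency = app / frame = 714 / 776 = 0.920103 = 92.0103% -> 92.01% (2 dp)

776, 92.01


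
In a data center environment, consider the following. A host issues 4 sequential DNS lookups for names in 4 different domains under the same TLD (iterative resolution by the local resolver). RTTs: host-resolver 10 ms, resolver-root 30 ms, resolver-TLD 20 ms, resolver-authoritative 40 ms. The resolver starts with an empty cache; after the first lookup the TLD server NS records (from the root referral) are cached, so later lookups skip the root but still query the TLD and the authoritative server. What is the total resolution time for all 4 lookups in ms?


Lookup 1 (cold cache): local + root + TLD + auth = 10 + 30 + 20 + 40 = 100 ms
Lookups 2..4 (TLD NS cached -> skip root; new domain -> still ask TLD and auth): local + TLD + auth = 10 + 20 + 40 = 70 ms each
Remaining 3 lookups: 3 * 70 = 210 ms
Total = 100 + 210 = 310 ms

310


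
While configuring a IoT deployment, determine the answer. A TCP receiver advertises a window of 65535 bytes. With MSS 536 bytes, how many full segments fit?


Given: RWND = 65535 bytes, MSS = 536 bytes
Full segments = floor(RWND / MSS)
Full segments = floor(65535 / 536)
Full segments = floor(122.2668) = 122

122


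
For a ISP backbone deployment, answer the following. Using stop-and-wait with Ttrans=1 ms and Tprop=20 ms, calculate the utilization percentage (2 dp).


Given: Ttrans = 1 ms, Tprop = 20 ms
RTT = 2 * Tprop = 2 * 20 = 40 ms
U = Ttrans / (Ttrans + RTT)
U = 1 / (1 + 40)
U = 1 / 41 = 0.02439
U% = 2.44%

2.44


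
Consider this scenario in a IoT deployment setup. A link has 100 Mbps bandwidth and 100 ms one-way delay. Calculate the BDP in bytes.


Given: bandwidth = 100 Mbps, delay = 100 ms
BDP in bits = 100 * 10^6 * 100 / 1000
BDP in bits = 10000000
BDP in bytes = 10000000 / 8 = 1250000

1250000


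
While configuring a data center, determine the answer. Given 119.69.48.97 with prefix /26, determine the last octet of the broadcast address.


Given: IP = 119.69.48.97, prefix = /26
Host bits = 32 - 26 = 6
Network last octet = 97 AND mask = 64
Host part size = 2^6 - 1 = 63
Broadcast last octet = 64 OR 63 = 127

127


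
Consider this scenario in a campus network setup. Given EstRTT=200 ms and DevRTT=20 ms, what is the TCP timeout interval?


Given: EstRTT = 200 ms, DevRTT = 20 ms
Timeout = EstRTT + 4 * DevRTT
4 * DevRTT = 4 * 20 = 80
Timeout = 200 + 80 = 280 ms

280


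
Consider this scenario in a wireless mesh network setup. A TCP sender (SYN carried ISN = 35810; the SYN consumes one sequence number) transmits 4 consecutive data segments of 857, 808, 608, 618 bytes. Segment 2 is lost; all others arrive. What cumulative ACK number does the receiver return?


SYN uses sequence number 35810; first data byte = ISN + 1 = 35811.
Segment 1: SEQ = 35811, len = 857 B, covers [35811, 36667]
Segment 2: SEQ = 36668, len = 808 B, covers [36668, 37475] [LOST]
Segment 3: SEQ = 37476, len = 608 B, covers [37476, 38083]
Segment 4: SEQ = 38084, len = 618 B, covers [38084, 38701]
In-order data received: bytes [35811, 36667] (segments 1..1).
Segment 2 missing -> gap begins at byte 36668; later segments buffered out of order.
Cumulative ACK = next expected in-order byte = 35811 + 857 = 36668

36668


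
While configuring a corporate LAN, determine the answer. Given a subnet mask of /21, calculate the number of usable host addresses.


Given: subnet mask /21
Host bits = 32 - 21 = 11
Total addresses = 2^11 = 2048
Usable hosts = 2048 - 2 (network + broadcast) = 2046

2046


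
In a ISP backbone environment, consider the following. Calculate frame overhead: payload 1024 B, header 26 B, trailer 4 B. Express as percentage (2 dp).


Given: payload = 1024 B, header = 26 B, trailer = 4 B
Overhead bytes = header + trailer = 26 + 4 = 30
Total frame = payload + overhead = 1024 + 30 = 1054
Overhead % = 30 / 1054 * 100 = 2.8463% -> 2.85% (2 dp)

2.85


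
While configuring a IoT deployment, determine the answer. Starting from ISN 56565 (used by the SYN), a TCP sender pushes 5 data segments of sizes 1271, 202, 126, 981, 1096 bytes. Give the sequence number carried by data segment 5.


The SYN occupies sequence number ISN = 56565, so the first data byte is ISN + 1 = 56566.
SEQ of data segment i = (ISN + 1) + sum of payload sizes of segments 1..i-1.
Segment 1: SEQ = 56566, payload = 1271 bytes
Segment 2: SEQ = 57837, payload = 202 bytes
Segment 3: SEQ = 58039, payload = 126 bytes
Segment 4: SEQ = 58165, payload = 981 bytes
Segment 5: SEQ = 59146, payload = 1096 bytes
SEQ of segment 5 = 56566 + 1271 + 202 + 126 + 981 = 59146

59146


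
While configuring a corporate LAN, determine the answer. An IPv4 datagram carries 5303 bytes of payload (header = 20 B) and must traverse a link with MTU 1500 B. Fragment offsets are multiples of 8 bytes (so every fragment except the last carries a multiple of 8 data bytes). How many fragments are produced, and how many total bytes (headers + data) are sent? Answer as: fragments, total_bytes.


Max data per non-final fragment = floor((MTU - header)/8)*8 = floor((1500 - 20)/8)*8 = floor(1480/8)*8 = 1480 B
Final fragment needs no 8-byte alignment: it can carry up to MTU - header = 1480 B
Non-final fragments needed = ceil((payload - 1480) / 1480) = ceil(3823/1480) = ceil(2.5831) = 3
Number of fragments = 3 + 1 = 4
Fragment sizes (data): 3 * 1480 B + 863 B (last, 863 <= 1480 OK)
Total bytes sent = payload + n_frags * header = 5303 + 4*20 = 5303 + 80 = 5383 B

4, 5383


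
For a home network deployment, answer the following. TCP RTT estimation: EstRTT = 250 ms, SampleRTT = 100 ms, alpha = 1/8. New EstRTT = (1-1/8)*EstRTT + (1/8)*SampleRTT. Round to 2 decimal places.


Given: EstRTT = 250 ms, SampleRTT = 100 ms, alpha = 1/8
New EstRTT = (1 - alpha) * EstRTT + alpha * SampleRTT
(7/8) * 250 = 218.75
(1/8) * 100 = 12.5
New EstRTT = 218.75 + 12.5 = 231.25 ms -> 231.25 ms (2 dp)

231.25


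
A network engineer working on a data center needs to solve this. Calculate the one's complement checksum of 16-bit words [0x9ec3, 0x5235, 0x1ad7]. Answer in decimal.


Given words: [0x9ec3, 0x5235, 0x1ad7]
Step 1: Sum all words
Raw sum = 40643 + 21045 + 6871 = 68559
Step 2: Fold carry: (3023 + 1) = 3024
One's complement = ~3024 & 0xFFFF = 62511

62511


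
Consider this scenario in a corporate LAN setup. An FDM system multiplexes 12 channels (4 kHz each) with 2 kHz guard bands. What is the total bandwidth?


Given: 12 channels, 4 kHz each, guard = 2 kHz
Channel bandwidth = 12 * 4 = 48 kHz
Guard bands = 11 gaps * 2 kHz = 22 kHz
Total = 48 + 22 = 70 kHz

70


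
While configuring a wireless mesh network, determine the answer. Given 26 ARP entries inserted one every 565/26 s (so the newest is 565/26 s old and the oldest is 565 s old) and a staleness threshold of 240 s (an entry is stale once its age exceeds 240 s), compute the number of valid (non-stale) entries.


Ages are k * 565/26 s for k = 1..26 (spacing = 21.7308 s).
Entry k is valid iff k * 565/26 <= 240 iff k <= 26 * 240 / 565 = 11.0442
n_valid = floor(11.0442) = 11
(n_stale = 26 - 11 = 15)

11


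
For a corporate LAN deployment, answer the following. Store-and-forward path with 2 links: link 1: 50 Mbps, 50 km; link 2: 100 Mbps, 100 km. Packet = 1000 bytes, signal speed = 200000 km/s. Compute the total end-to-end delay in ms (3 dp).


Packet = 1000 bytes = 8000 bits. Store-and-forward: sum (t_trans + t_prop) per link.
Link 1: t_trans = 8000/(50*10^6) s = 0.1600 ms; t_prop = 50/200000 s = 0.2500 ms; subtotal = 0.4100 ms
Link 2: t_trans = 8000/(100*10^6) s = 0.0800 ms; t_prop = 100/200000 s = 0.5000 ms; subtotal = 0.5800 ms
End-to-end = 0.4100 + 0.5800 = 0.9900 ms -> 0.990 ms (3 dp)

0.990


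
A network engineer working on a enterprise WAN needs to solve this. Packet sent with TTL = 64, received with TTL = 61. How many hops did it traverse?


Given: initial TTL = 64, received TTL = 61
Hops = initial TTL - received TTL
Hops = 64 - 61 = 3

3


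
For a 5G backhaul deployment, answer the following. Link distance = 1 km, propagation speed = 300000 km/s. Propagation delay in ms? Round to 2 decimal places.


Given: distance = 1 km, speed = 300000 km/s
Delay = distance / speed = 1 / 300000 seconds
Delay in ms = 1 * 1000 / 300000
Delay = 0.0033 ms
Rounded to 2 dp = 0.00 ms

0.00


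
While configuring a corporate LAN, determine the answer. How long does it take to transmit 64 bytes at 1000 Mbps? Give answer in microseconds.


Given: packet = 64 bytes, bandwidth = 1000 Mbps
Packet in bits = 64 * 8 = 512 bits
Bandwidth = 1000 * 10^6 = 1000000000 bps
Time = 512 / 1000000000 seconds
Time in us = 512 * 10^6 / 1000000000 = 0.512

0.512


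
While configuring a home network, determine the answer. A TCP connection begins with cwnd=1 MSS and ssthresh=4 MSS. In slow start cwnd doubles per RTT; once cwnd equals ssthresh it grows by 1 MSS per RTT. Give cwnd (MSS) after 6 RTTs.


RTT 0: cwnd = 1 MSS (initial)
RTT 1: cwnd = 2 MSS (slow start, doubled)
RTT 2: cwnd = 4 MSS (slow start, doubled)
RTT 3: cwnd = 5 MSS (congestion avoidance, +1)
RTT 4: cwnd = 6 MSS (congestion avoidance, +1)
RTT 5: cwnd = 7 MSS (congestion avoidance, +1)
RTT 6: cwnd = 8 MSS (congestion avoidance, +1)

8


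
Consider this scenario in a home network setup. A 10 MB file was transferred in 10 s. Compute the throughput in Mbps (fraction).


Given: file = 10 MB, time = 10 s
File in Mb = 10 * 8 = 80 Mb
Throughput = 80 / 10 Mbps
Throughput = 8 Mbps

8


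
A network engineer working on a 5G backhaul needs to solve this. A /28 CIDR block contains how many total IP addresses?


Given: CIDR prefix /28
Host bits = 32 - 28 = 4
Total addresses = 2^4 = 16

16


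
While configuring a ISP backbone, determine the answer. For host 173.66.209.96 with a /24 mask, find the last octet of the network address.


Given: IP = 173.66.209.96, prefix = /24
Subnet mask = 255.255.255.0
Last octet of IP: 96
Last octet of mask: 0
Network last octet = 96 AND 0 = 0

0


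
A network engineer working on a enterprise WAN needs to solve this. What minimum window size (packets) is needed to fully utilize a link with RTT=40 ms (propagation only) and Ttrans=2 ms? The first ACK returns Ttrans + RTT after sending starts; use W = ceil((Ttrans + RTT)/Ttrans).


Given: Ttrans = 2 ms, RTT = 40 ms (= 2 * Tprop, Tprop = 20 ms)
Time until first ACK returns = Ttrans + RTT = 2 + 40 = 42 ms
Need W * Ttrans >= Ttrans + RTT  ->  W >= (Ttrans + RTT) / Ttrans
(Ttrans + RTT) / Ttrans = 42 / 2 = 21
W_min = ceil(21) = 21

21


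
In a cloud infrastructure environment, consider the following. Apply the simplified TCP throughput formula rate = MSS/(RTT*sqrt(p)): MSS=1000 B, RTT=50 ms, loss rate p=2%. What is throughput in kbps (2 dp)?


Given: MSS = 1000 bytes, RTT = 50 ms, loss = 2%
RTT in seconds = 50 / 1000 = 0.05
Loss rate = 2% = 0.02
sqrt(loss) = sqrt(0.02) = 0.141421356237
Throughput (bytes/s) = 1000 / (0.05 * 0.141421356237) = 141421.3562
Throughput (kbps) = 141421.3562 * 8 / 1000 = 1131.370850 -> 1131.37 kbps (2 dp)

1131.37


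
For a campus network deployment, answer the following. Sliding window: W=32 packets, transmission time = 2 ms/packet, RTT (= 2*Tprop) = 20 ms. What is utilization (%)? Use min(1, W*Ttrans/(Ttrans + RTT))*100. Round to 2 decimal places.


Given: W = 32, Ttrans = 2 ms, RTT = 20 ms (= 2 * Tprop, Tprop = 10 ms)
Cycle time = Ttrans + RTT = 2 + 20 = 22 ms (first packet sent until its ACK returns)
W * Ttrans = 32 * 2 = 64 ms of sending per cycle
W * Ttrans / (Ttrans + RTT) = 64 / 22 = 2.909091
U = min(1, 2.909091) = 1.000000
U% = 100.00%

100.00


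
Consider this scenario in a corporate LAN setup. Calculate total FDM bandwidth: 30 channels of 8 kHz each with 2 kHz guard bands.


Given: 30 channels, 8 kHz each, guard = 2 kHz
Channel bandwidth = 30 * 8 = 240 kHz
Guard bands = 29 gaps * 2 kHz = 58 kHz
Total = 240 + 58 = 298 kHz

298


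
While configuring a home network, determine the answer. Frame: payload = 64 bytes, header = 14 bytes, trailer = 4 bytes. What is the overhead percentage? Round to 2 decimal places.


Given: payload = 64 B, header = 14 B, trailer = 4 B
Overhead bytes = header + trailer = 14 + 4 = 18
Total frame = payload + overhead = 64 + 18 = 82
Overhead % = 18 / 82 * 100 = 21.9512% -> 21.95% (2 dp)

21.95


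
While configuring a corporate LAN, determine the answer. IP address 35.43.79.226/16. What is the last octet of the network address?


Given: IP = 35.43.79.226, prefix = /16
Subnet mask = 255.255.0.0
Last octet of IP: 226
Last octet of mask: 0
Network last octet = 226 AND 0 = 0

0


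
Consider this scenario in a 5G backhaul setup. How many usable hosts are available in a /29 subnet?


Given: subnet mask /29
Host bits = 32 - 29 = 3
Total addresses = 2^3 = 8
Usable hosts = 8 - 2 (network + broadcast) = 6

6


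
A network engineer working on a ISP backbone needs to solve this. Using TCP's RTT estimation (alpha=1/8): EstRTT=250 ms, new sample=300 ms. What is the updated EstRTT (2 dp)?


Given: EstRTT = 250 ms, SampleRTT = 300 ms, alpha = 1/8
New EstRTT = (1 - alpha) * EstRTT + alpha * SampleRTT
(7/8) * 250 = 218.75
(1/8) * 300 = 37.5
New EstRTT = 218.75 + 37.5 = 256.25 ms -> 256.25 ms (2 dp)

256.25


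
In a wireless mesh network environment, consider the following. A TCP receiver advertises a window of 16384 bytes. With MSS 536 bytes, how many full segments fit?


Given: RWND = 16384 bytes, MSS = 536 bytes
Full segments = floor(RWND / MSS)
Full segments = floor(16384 / 536)
Full segments = floor(30.5672) = 30

30


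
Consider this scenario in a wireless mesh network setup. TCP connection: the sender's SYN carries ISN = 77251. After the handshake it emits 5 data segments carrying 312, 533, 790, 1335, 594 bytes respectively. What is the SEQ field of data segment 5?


The SYN occupies sequence number ISN = 77251, so the first data byte is ISN + 1 = 77252.
SEQ of data segment i = (ISN + 1) + sum of payload sizes of segments 1..i-1.
Segment 1: SEQ = 77252, payload = 312 bytes
Segment 2: SEQ = 77564, payload = 533 bytes
Segment 3: SEQ = 78097, payload = 790 bytes
Segment 4: SEQ = 78887, payload = 1335 bytes
Segment 5: SEQ = 80222, payload = 594 bytes
SEQ of segment 5 = 77252 + 312 + 533 + 790 + 1335 = 80222

80222


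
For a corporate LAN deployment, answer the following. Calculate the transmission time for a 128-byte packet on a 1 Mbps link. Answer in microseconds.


Given: packet = 128 bytes, bandwidth = 1 Mbps
Packet in bits = 128 * 8 = 1024 bits
Bandwidth = 1 * 10^6 = 1000000 bps
Time = 1024 / 1000000 seconds
Time in us = 1024 * 10^6 / 1000000 = 1024

1024


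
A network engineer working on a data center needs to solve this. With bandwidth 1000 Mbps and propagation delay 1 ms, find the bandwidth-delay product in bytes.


Given: bandwidth = 1000 Mbps, delay = 1 ms
BDP in bits = 1000 * 10^6 * 1 / 1000
BDP in bits = 1000000
BDP in bytes = 1000000 / 8 = 125000

125000


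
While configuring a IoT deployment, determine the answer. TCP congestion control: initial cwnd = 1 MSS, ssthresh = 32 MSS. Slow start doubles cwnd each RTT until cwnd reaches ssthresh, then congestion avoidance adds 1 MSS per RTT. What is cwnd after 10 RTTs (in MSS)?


RTT 0: cwnd = 1 MSS (initial)
RTT 1: cwnd = 2 MSS (slow start, doubled)
RTT 2: cwnd = 4 MSS (slow start, doubled)
RTT 3: cwnd = 8 MSS (slow start, doubled)
RTT 4: cwnd = 16 MSS (slow start, doubled)
RTT 5: cwnd = 32 MSS (slow start, doubled)
RTT 6: cwnd = 33 MSS (congestion avoidance, +1)
RTT 7: cwnd = 34 MSS (congestion avoidance, +1)
RTT 8: cwnd = 35 MSS (congestion avoidance, +1)
RTT 9: cwnd = 36 MSS (congestion avoidance, +1)
RTT 10: cwnd = 37 MSS (congestion avoidance, +1)

37


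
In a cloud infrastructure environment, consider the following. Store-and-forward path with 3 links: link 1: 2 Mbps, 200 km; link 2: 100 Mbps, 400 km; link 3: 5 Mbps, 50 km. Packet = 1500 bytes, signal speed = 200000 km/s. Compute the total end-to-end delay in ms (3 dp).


Packet = 1500 bytes = 12000 bits. Store-and-forward: sum (t_trans + t_prop) per link.
Link 1: t_trans = 12000/(2*10^6) s = 6.0000 ms; t_prop = 200/200000 s = 1.0000 ms; subtotal = 7.0000 ms
Link 2: t_trans = 12000/(100*10^6) s = 0.1200 ms; t_prop = 400/200000 s = 2.0000 ms; subtotal = 2.1200 ms
Link 3: t_trans = 12000/(5*10^6) s = 2.4000 ms; t_prop = 50/200000 s = 0.2500 ms; subtotal = 2.6500 ms
End-to-end = 7.0000 + 2.1200 + 2.6500 = 11.7700 ms -> 11.770 ms (3 dp)

11.770


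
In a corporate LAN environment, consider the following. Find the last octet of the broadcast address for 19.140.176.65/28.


Given: IP = 19.140.176.65, prefix = /28
Host bits = 32 - 28 = 4
Network last octet = 65 AND mask = 64
Host part size = 2^4 - 1 = 15
Broadcast last octet = 64 OR 15 = 79

79


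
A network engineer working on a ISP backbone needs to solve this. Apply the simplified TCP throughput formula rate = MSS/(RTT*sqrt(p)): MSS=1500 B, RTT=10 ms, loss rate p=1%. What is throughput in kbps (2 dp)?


Given: MSS = 1500 bytes, RTT = 10 ms, loss = 1%
RTT in seconds = 10 / 1000 = 0.01
Loss rate = 1% = 0.01
sqrt(loss) = sqrt(0.01) = 0.1
Throughput (bytes/s) = 1500 / (0.01 * 0.1) = 1500000.0000
Throughput (kbps) = 1500000.0000 * 8 / 1000 = 12000.000000 -> 12000.00 kbps (2 dp)

12000.00


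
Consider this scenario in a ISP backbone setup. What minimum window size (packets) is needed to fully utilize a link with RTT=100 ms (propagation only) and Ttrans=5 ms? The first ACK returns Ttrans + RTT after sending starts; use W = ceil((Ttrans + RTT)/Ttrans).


Given: Ttrans = 5 ms, RTT = 100 ms (= 2 * Tprop, Tprop = 50 ms)
Time until first ACK returns = Ttrans + RTT = 5 + 100 = 105 ms
Need W * Ttrans >= Ttrans + RTT  ->  W >= (Ttrans + RTT) / Ttrans
(Ttrans + RTT) / Ttrans = 105 / 5 = 21
W_min = ceil(21) = 21

21


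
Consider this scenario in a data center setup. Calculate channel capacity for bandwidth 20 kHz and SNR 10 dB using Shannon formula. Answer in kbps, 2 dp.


Given: B = 20 kHz, SNR = 10 dB
SNR linear = 10^(10/10) = 10
1 + SNR = 11
log2(11) = 3.4594316186
C = 20 * 1000 * 3.4594316186 = 69188.6324 bps
C = 69.188632 kbps -> 69.19 kbps (2 dp)

69.19


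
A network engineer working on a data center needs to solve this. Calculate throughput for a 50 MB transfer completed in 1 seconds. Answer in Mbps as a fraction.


Given: file = 50 MB, time = 1 s
File in Mb = 50 * 8 = 400 Mb
Throughput = 400 / 1 Mbps
Throughput = 400 Mbps

400


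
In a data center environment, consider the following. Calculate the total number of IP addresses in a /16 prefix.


Given: CIDR prefix /16
Host bits = 32 - 16 = 16
Total addresses = 2^16 = 65536

65536


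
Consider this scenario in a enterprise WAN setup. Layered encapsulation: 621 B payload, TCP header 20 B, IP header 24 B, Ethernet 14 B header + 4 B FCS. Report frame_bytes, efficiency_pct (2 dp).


TCP segment = 621 + 20 = 641 B
IP packet = 641 + 24 = 665 B
Ethernet frame = 665 + 14 + 4 = 683 B
Efficiency = app / frame = 621 / 683 = 0.909224 = 90.9224% -> 90.92% (2 dp)

683, 90.92


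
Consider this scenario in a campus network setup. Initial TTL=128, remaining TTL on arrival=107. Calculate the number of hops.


Given: initial TTL = 128, received TTL = 107
Hops = initial TTL - received TTL
Hops = 128 - 107 = 21

21


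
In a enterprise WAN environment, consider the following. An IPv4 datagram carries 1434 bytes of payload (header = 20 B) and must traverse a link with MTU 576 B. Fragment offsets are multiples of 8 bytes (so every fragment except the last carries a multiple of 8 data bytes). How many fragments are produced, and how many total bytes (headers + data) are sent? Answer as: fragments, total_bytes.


Max data per non-final fragment = floor((MTU - header)/8)*8 = floor((576 - 20)/8)*8 = floor(556/8)*8 = 552 B
Final fragment needs no 8-byte alignment: it can carry up to MTU - header = 556 B
Non-final fragments needed = ceil((payload - 556) / 552) = ceil(878/552) = ceil(1.5906) = 2
Number of fragments = 2 + 1 = 3
Fragment sizes (data): 2 * 552 B + 330 B (last, 330 <= 556 OK)
Total bytes sent = payload + n_frags * header = 1434 + 3*20 = 1434 + 60 = 1494 B

3, 1494


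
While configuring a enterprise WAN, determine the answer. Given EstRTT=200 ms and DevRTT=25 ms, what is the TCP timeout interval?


Given: EstRTT = 200 ms, DevRTT = 25 ms
Timeout = EstRTT + 4 * DevRTT
4 * DevRTT = 4 * 25 = 100
Timeout = 200 + 100 = 300 ms

300


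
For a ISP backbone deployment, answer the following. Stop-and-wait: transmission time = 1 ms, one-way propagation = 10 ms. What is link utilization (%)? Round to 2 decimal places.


Given: Ttrans = 1 ms, Tprop = 10 ms
RTT = 2 * Tprop = 2 * 10 = 20 ms
U = Ttrans / (Ttrans + RTT)
U = 1 / (1 + 20)
U = 1 / 21 = 0.047619
U% = 4.76%

4.76


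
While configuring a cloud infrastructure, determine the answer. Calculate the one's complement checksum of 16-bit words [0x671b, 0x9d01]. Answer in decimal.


Given words: [0x671b, 0x9d01]
Step 1: Sum all words
Raw sum = 26395 + 40193 = 66588
Step 2: Fold carry: (1052 + 1) = 1053
One's complement = ~1053 & 0xFFFF = 64482

64482


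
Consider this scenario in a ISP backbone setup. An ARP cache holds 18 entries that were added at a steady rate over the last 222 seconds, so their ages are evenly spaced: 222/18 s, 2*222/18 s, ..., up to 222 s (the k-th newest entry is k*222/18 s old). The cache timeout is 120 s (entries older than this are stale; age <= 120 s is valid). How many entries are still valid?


Ages are k * 222/18 s for k = 1..18 (spacing = 12.3333 s).
Entry k is valid iff k * 222/18 <= 120 iff k <= 18 * 120 / 222 = 9.7297
n_valid = floor(9.7297) = 9
(n_stale = 18 - 9 = 9)

9


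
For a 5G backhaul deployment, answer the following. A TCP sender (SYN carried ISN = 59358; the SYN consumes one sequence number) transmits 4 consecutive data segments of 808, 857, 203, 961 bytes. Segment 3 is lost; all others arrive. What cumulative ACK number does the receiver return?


SYN uses sequence number 59358; first data byte = ISN + 1 = 59359.
Segment 1: SEQ = 59359, len = 808 B, covers [59359, 60166]
Segment 2: SEQ = 60167, len = 857 B, covers [60167, 61023]
Segment 3: SEQ = 61024, len = 203 B, covers [61024, 61226] [LOST]
Segment 4: SEQ = 61227, len = 961 B, covers [61227, 62187]
In-order data received: bytes [59359, 61023] (segments 1..2).
Segment 3 missing -> gap begins at byte 61024; later segments buffered out of order.
Cumulative ACK = next expected in-order byte = 59359 + 808 + 857 = 61024

61024


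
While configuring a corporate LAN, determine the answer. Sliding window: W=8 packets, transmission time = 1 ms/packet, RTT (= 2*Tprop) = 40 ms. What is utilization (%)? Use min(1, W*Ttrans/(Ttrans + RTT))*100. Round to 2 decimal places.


Given: W = 8, Ttrans = 1 ms, RTT = 40 ms (= 2 * Tprop, Tprop = 20 ms)
Cycle time = Ttrans + RTT = 1 + 40 = 41 ms (first packet sent until its ACK returns)
W * Ttrans = 8 * 1 = 8 ms of sending per cycle
W * Ttrans / (Ttrans + RTT) = 8 / 41 = 0.195122
U = min(1, 0.195122) = 0.195122
U% = 19.51%

19.51


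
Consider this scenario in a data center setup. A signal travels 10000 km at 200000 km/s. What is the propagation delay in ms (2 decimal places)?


Given: distance = 10000 km, speed = 200000 km/s
Delay = distance / speed = 10000 / 200000 seconds
Delay in ms = 10000 * 1000 / 200000
Delay = 50.0000 ms
Rounded to 2 dp = 50.00 ms

50.00


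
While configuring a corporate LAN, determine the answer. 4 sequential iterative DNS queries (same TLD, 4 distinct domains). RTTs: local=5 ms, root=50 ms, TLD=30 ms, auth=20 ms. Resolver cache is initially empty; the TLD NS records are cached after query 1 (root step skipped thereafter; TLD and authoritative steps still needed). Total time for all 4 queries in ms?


Lookup 1 (cold cache): local + root + TLD + auth = 5 + 50 + 30 + 20 = 105 ms
Lookups 2..4 (TLD NS cached -> skip root; new domain -> still ask TLD and auth): local + TLD + auth = 5 + 30 + 20 = 55 ms each
Remaining 3 lookups: 3 * 55 = 165 ms
Total = 105 + 165 = 270 ms

270


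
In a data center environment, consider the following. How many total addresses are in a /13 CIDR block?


Given: CIDR prefix /13
Host bits = 32 - 13 = 19
Total addresses = 2^19 = 524288

524288


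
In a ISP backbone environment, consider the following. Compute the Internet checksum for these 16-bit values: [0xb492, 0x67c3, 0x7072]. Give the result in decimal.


Given words: [0xb492, 0x67c3, 0x7072]
Step 1: Sum all words
Raw sum = 46226 + 26563 + 28786 = 101575
Step 2: Fold carry: (36039 + 1) = 36040
One's complement = ~36040 & 0xFFFF = 29495

29495


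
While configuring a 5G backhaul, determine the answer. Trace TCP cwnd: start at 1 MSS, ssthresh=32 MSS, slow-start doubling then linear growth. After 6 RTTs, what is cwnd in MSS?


RTT 0: cwnd = 1 MSS (initial)
RTT 1: cwnd = 2 MSS (slow start, doubled)
RTT 2: cwnd = 4 MSS (slow start, doubled)
RTT 3: cwnd = 8 MSS (slow start, doubled)
RTT 4: cwnd = 16 MSS (slow start, doubled)
RTT 5: cwnd = 32 MSS (slow start, doubled)
RTT 6: cwnd = 33 MSS (congestion avoidance, +1)

33


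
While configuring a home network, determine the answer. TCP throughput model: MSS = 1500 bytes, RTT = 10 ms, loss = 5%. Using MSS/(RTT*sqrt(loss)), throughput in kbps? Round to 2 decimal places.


Given: MSS = 1500 bytes, RTT = 10 ms, loss = 5%
RTT in seconds = 10 / 1000 = 0.01
Loss rate = 5% = 0.05
sqrt(loss) = sqrt(0.05) = 0.223606797750
Throughput (bytes/s) = 1500 / (0.01 * 0.223606797750) = 670820.3932
Throughput (kbps) = 670820.3932 * 8 / 1000 = 5366.563146 -> 5366.56 kbps (2 dp)

5366.56


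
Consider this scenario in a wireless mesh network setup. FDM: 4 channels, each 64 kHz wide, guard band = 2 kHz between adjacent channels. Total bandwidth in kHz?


Given: 4 channels, 64 kHz each, guard = 2 kHz
Channel bandwidth = 4 * 64 = 256 kHz
Guard bands = 3 gaps * 2 kHz = 6 kHz
Total = 256 + 6 = 262 kHz

262


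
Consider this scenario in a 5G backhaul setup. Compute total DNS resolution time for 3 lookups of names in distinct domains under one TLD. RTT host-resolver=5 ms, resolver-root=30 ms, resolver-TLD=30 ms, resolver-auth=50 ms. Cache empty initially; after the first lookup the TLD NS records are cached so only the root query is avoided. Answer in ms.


Lookup 1 (cold cache): local + root + TLD + auth = 5 + 30 + 30 + 50 = 115 ms
Lookups 2..3 (TLD NS cached -> skip root; new domain -> still ask TLD and auth): local + TLD + auth = 5 + 30 + 50 = 85 ms each
Remaining 2 lookups: 2 * 85 = 170 ms
Total = 115 + 170 = 285 ms

285


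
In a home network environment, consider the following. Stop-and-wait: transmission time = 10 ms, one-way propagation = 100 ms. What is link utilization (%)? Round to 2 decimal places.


Given: Ttrans = 10 ms, Tprop = 100 ms
RTT = 2 * Tprop = 2 * 100 = 200 ms
U = Ttrans / (Ttrans + RTT)
U = 10 / (10 + 200)
U = 10 / 210 = 0.047619
U% = 4.76%

4.76


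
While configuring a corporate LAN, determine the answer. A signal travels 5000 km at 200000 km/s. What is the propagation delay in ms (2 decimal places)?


Given: distance = 5000 km, speed = 200000 km/s
Delay = distance / speed = 5000 / 200000 seconds
Delay in ms = 5000 * 1000 / 200000
Delay = 25.0000 ms
Rounded to 2 dp = 25.00 ms

25.00


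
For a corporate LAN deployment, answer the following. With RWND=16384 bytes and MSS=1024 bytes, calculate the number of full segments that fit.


Given: RWND = 16384 bytes, MSS = 1024 bytes
Full segments = floor(RWND / MSS)
Full segments = floor(16384 / 1024)
Full segments = floor(16.0) = 16

16


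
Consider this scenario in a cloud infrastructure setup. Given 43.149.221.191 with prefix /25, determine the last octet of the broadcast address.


Given: IP = 43.149.221.191, prefix = /25
Host bits = 32 - 25 = 7
Network last octet = 191 AND mask = 128
Host part size = 2^7 - 1 = 127
Broadcast last octet = 128 OR 127 = 255

255


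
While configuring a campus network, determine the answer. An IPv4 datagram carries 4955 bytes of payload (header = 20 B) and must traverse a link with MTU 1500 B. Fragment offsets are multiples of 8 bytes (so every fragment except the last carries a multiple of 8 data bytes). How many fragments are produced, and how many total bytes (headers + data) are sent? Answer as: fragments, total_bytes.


Max data per non-final fragment = floor((MTU - header)/8)*8 = floor((1500 - 20)/8)*8 = floor(1480/8)*8 = 1480 B
Final fragment needs no 8-byte alignment: it can carry up to MTU - header = 1480 B
Non-final fragments needed = ceil((payload - 1480) / 1480) = ceil(3475/1480) = ceil(2.3480) = 3
Number of fragments = 3 + 1 = 4
Fragment sizes (data): 3 * 1480 B + 515 B (last, 515 <= 1480 OK)
Total bytes sent = payload + n_frags * header = 4955 + 4*20 = 4955 + 80 = 5035 B

4, 5035


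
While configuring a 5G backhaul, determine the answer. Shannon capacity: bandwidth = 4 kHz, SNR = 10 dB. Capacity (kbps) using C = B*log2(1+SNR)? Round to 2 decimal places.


Given: B = 4 kHz, SNR = 10 dB
SNR linear = 10^(10/10) = 10
1 + SNR = 11
log2(11) = 3.4594316186
C = 4 * 1000 * 3.4594316186 = 13837.7265 bps
C = 13.837726 kbps -> 13.84 kbps (2 dp)

13.84


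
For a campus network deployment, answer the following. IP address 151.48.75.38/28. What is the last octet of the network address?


Given: IP = 151.48.75.38, prefix = /28
Subnet mask = 255.255.255.240
Last octet of IP: 38
Last octet of mask: 240
Network last octet = 38 AND 240 = 32

32


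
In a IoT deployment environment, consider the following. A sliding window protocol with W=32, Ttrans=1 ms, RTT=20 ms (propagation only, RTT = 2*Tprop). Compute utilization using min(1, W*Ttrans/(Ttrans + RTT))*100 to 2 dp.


Given: W = 32, Ttrans = 1 ms, RTT = 20 ms (= 2 * Tprop, Tprop = 10 ms)
Cycle time = Ttrans + RTT = 1 + 20 = 21 ms (first packet sent until its ACK returns)
W * Ttrans = 32 * 1 = 32 ms of sending per cycle
W * Ttrans / (Ttrans + RTT) = 32 / 21 = 1.523810
U = min(1, 1.523810) = 1.000000
U% = 100.00%

100.00


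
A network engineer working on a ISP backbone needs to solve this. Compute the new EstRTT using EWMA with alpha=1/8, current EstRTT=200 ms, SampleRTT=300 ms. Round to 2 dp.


Given: EstRTT = 200 ms, SampleRTT = 300 ms, alpha = 1/8
New EstRTT = (1 - alpha) * EstRTT + alpha * SampleRTT
(7/8) * 200 = 175
(1/8) * 300 = 37.5
New EstRTT = 175 + 37.5 = 212.5 ms -> 212.50 ms (2 dp)

212.50


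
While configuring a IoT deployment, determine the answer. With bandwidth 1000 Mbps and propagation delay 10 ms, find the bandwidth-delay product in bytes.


Given: bandwidth = 1000 Mbps, delay = 10 ms
BDP in bits = 1000 * 10^6 * 10 / 1000
BDP in bits = 10000000
BDP in bytes = 10000000 / 8 = 1250000

1250000


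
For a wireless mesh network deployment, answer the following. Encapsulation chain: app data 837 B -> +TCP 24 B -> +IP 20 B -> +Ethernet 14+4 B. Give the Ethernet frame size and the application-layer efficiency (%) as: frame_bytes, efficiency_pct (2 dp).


TCP segment = 837 + 24 = 861 B
IP packet = 861 + 20 = 881 B
Ethernet frame = 881 + 14 + 4 = 899 B
Efficiency = app / frame = 837 / 899 = 0.931034 = 93.1034% -> 93.10% (2 dp)

899, 93.10


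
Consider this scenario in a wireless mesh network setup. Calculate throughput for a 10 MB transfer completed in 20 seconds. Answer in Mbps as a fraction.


Given: file = 10 MB, time = 20 s
File in Mb = 10 * 8 = 80 Mb
Throughput = 80 / 20 Mbps
Throughput = 4 Mbps

4


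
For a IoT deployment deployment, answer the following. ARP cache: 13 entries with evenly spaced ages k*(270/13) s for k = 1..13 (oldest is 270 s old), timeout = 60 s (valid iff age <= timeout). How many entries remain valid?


Ages are k * 270/13 s for k = 1..13 (spacing = 20.7692 s).
Entry k is valid iff k * 270/13 <= 60 iff k <= 13 * 60 / 270 = 2.8889
n_valid = floor(2.8889) = 2
(n_stale = 13 - 2 = 11)

2


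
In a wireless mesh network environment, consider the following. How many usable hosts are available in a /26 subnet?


Given: subnet mask /26
Host bits = 32 - 26 = 6
Total addresses = 2^6 = 64
Usable hosts = 64 - 2 (network + broadcast) = 62

62


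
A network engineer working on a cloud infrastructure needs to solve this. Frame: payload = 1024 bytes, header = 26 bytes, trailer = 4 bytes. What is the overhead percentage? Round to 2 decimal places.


Given: payload = 1024 B, header = 26 B, trailer = 4 B
Overhead bytes = header + trailer = 26 + 4 = 30
Total frame = payload + overhead = 1024 + 30 = 1054
Overhead % = 30 / 1054 * 100 = 2.8463% -> 2.85% (2 dp)

2.85


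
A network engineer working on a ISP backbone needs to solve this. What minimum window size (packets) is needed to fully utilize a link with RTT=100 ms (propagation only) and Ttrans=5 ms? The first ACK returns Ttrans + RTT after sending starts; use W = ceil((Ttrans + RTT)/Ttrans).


Given: Ttrans = 5 ms, RTT = 100 ms (= 2 * Tprop, Tprop = 50 ms)
Time until first ACK returns = Ttrans + RTT = 5 + 100 = 105 ms
Need W * Ttrans >= Ttrans + RTT  ->  W >= (Ttrans + RTT) / Ttrans
(Ttrans + RTT) / Ttrans = 105 / 5 = 21
W_min = ceil(21) = 21

21


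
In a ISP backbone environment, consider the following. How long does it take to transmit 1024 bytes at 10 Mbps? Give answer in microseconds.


Given: packet = 1024 bytes, bandwidth = 10 Mbps
Packet in bits = 1024 * 8 = 8192 bits
Bandwidth = 10 * 10^6 = 10000000 bps
Time = 8192 / 10000000 seconds
Time in us = 8192 * 10^6 / 10000000 = 819.2

819.2


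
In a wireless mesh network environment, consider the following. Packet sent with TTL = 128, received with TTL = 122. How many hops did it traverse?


Given: initial TTL = 128, received TTL = 122
Hops = initial TTL - received TTL
Hops = 128 - 122 = 6

6


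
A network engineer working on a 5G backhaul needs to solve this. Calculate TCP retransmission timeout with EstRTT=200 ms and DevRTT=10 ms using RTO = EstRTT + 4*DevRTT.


Given: EstRTT = 200 ms, DevRTT = 10 ms
Timeout = EstRTT + 4 * DevRTT
4 * DevRTT = 4 * 10 = 40
Timeout = 200 + 40 = 240 ms

240


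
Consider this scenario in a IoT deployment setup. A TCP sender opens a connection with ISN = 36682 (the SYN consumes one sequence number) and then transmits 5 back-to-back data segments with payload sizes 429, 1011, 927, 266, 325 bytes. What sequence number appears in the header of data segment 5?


The SYN occupies sequence number ISN = 36682, so the first data byte is ISN + 1 = 36683.
SEQ of data segment i = (ISN + 1) + sum of payload sizes of segments 1..i-1.
Segment 1: SEQ = 36683, payload = 429 bytes
Segment 2: SEQ = 37112, payload = 1011 bytes
Segment 3: SEQ = 38123, payload = 927 bytes
Segment 4: SEQ = 39050, payload = 266 bytes
Segment 5: SEQ = 39316, payload = 325 bytes
SEQ of segment 5 = 36683 + 429 + 1011 + 927 + 266 = 39316

39316


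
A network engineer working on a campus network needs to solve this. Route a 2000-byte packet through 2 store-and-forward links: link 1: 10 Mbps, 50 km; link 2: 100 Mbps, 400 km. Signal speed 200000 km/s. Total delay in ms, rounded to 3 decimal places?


Packet = 2000 bytes = 16000 bits. Store-and-forward: sum (t_trans + t_prop) per link.
Link 1: t_trans = 16000/(10*10^6) s = 1.6000 ms; t_prop = 50/200000 s = 0.2500 ms; subtotal = 1.8500 ms
Link 2: t_trans = 16000/(100*10^6) s = 0.1600 ms; t_prop = 400/200000 s = 2.0000 ms; subtotal = 2.1600 ms
End-to-end = 1.8500 + 2.1600 = 4.0100 ms -> 4.010 ms (3 dp)

4.010


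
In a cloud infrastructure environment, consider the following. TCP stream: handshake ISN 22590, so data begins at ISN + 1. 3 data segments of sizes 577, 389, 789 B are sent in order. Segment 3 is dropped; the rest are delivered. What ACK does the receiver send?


SYN uses sequence number 22590; first data byte = ISN + 1 = 22591.
Segment 1: SEQ = 22591, len = 577 B, covers [22591, 23167]
Segment 2: SEQ = 23168, len = 389 B, covers [23168, 23556]
Segment 3: SEQ = 23557, len = 789 B, covers [23557, 24345] [LOST]
In-order data received: bytes [22591, 23556] (segments 1..2).
Segment 3 missing -> gap begins at byte 23557.
Cumulative ACK = next expected in-order byte = 22591 + 577 + 389 = 23557

23557


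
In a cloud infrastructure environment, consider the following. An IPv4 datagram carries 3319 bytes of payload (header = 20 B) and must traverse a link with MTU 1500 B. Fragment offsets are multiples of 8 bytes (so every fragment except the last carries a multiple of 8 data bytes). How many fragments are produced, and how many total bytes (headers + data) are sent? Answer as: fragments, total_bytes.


Max data per non-final fragment = floor((MTU - header)/8)*8 = floor((1500 - 20)/8)*8 = floor(1480/8)*8 = 1480 B
Final fragment needs no 8-byte alignment: it can carry up to MTU - header = 1480 B
Non-final fragments needed = ceil((payload - 1480) / 1480) = ceil(1839/1480) = ceil(1.2426) = 2
Number of fragments = 2 + 1 = 3
Fragment sizes (data): 2 * 1480 B + 359 B (last, 359 <= 1480 OK)
Total bytes sent = payload + n_frags * header = 3319 + 3*20 = 3319 + 60 = 3379 B

3, 3379


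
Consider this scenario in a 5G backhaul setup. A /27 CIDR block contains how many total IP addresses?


Given: CIDR prefix /27
Host bits = 32 - 27 = 5
Total addresses = 2^5 = 32

32


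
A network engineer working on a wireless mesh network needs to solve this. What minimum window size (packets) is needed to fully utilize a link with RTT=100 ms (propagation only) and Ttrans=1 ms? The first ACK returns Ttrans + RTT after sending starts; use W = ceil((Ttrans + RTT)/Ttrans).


Given: Ttrans = 1 ms, RTT = 100 ms (= 2 * Tprop, Tprop = 50 ms)
Time until first ACK returns = Ttrans + RTT = 1 + 100 = 101 ms
Need W * Ttrans >= Ttrans + RTT  ->  W >= (Ttrans + RTT) / Ttrans
(Ttrans + RTT) / Ttrans = 101 / 1 = 101
W_min = ceil(101) = 101

101


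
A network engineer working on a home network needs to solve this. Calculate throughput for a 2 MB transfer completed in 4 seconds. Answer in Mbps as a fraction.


Given: file = 2 MB, time = 4 s
File in Mb = 2 * 8 = 16 Mb
Throughput = 16 / 4 Mbps
Throughput = 4 Mbps

4


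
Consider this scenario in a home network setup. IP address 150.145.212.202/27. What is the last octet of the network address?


Given: IP = 150.145.212.202, prefix = /27
Subnet mask = 255.255.255.224
Last octet of IP: 202
Last octet of mask: 224
Network last octet = 202 AND 224 = 192

192


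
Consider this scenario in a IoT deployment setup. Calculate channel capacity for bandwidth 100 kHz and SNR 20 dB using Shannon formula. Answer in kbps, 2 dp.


Given: B = 100 kHz, SNR = 20 dB
SNR linear = 10^(20/10) = 100
1 + SNR = 101
log2(101) = 6.6582114828
C = 100 * 1000 * 6.6582114828 = 665821.1483 bps
C = 665.821148 kbps -> 665.82 kbps (2 dp)

665.82


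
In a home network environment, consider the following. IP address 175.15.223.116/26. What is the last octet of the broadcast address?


Given: IP = 175.15.223.116, prefix = /26
Host bits = 32 - 26 = 6
Network last octet = 116 AND mask = 64
Host part size = 2^6 - 1 = 63
Broadcast last octet = 64 OR 63 = 127

127


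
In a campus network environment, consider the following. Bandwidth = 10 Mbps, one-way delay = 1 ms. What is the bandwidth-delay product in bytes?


Given: bandwidth = 10 Mbps, delay = 1 ms
BDP in bits = 10 * 10^6 * 1 / 1000
BDP in bits = 10000
BDP in bytes = 10000 / 8 = 1250

1250
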